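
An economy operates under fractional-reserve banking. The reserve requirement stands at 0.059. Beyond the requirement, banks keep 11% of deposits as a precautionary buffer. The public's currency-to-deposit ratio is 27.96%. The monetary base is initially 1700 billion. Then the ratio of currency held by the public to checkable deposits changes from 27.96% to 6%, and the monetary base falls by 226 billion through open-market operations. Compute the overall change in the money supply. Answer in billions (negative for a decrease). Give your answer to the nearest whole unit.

Before: m₁ = (1 + 0.2796) / (0.059 + 0.11 + 0.2796) ≈ 2.85243, MB₁ = 1700, so M₁ = 2.85243 × 1700 = 4849.131 billion.
After: m₂ = (1 + 0.06) / (0.059 + 0.11 + 0.06) ≈ 4.62882, MB₂ = 1700 − 226 = 1474, so M₂ = 4.62882 × 1474 ≈ 6822.8807 billion.
ΔM = M₂ − M₁ = 6822.8807 − 4849.131 = 1973.7497 billion.

1974 billion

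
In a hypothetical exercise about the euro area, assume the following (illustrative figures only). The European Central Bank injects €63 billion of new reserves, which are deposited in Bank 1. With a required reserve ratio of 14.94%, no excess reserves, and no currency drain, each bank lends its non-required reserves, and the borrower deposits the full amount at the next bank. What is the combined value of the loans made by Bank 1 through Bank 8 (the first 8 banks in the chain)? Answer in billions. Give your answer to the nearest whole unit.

€260 billion

Bank i lends (1 − rr)^i of the original deposit: Bank 1 lends 63·0.8506 = 53.5878, Bank 2 lends 63·0.8506² ≈ 45.5818, and so on.
Summing a geometric series: total = 63·[0.8506·(1 − 0.8506^8) / (1 − 0.8506)] ≈ 260.3947 billion.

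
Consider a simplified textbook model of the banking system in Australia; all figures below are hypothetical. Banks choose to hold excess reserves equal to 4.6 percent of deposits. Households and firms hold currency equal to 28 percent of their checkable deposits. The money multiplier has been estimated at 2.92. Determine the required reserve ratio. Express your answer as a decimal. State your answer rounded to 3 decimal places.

0.112

Using m = 2.92. Since m = (1 + c)/(c + rr + e), the denominator satisfies c + rr + e = (1 + c)/m = (1 + 0.28) / 2.92 ≈ 0.438356.
With c = 0.28 and e = 0.046, the required reserve ratio is 0.438356 − 0.28 − 0.046 = 0.112356.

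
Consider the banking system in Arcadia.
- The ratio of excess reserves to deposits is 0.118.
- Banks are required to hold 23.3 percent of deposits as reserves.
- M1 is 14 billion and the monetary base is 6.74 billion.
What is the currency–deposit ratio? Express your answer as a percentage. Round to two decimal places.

25.15%

Using m = M/MB = 14/6.74 ≈ 2.077151. From m = (1 + c)/(c + rr + e), rearranging gives 1 + c = m·(c + rr + e), so c·(1 − m) = m·(rr + e) − 1.
Hence c = [m·(rr + e) − 1]/(1 − m) = [2.077151 × (0.233 + 0.118) − 1] / (1 − 2.077151) ≈ 0.251515.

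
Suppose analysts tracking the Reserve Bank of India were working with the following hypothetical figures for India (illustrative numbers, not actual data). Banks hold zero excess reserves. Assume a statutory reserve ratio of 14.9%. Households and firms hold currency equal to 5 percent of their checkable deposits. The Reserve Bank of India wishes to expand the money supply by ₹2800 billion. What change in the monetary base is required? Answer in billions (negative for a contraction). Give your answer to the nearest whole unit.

₹531 billion

The money multiplier is m = (1 + c) / (rr + c) = (1 + 0.05) / (0.149 + 0.05) ≈ 5.27638.
ΔMB = ΔM / m = (+2800) / 5.27638 ≈ 530.6669 billion.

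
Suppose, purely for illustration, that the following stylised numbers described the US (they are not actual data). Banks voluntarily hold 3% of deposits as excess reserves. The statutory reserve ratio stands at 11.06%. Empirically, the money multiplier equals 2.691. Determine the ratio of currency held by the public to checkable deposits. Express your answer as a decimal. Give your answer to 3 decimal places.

Using m = 2.691. From m = (1 + c)/(c + rr + e), rearranging gives 1 + c = m·(c + rr + e), so c·(1 − m) = m·(rr + e) − 1.
Hence c = [m·(rr + e) − 1]/(1 − m) = [2.691 × (0.1106 + 0.03) − 1] / (1 − 2.691) ≈ 0.367620.

0.368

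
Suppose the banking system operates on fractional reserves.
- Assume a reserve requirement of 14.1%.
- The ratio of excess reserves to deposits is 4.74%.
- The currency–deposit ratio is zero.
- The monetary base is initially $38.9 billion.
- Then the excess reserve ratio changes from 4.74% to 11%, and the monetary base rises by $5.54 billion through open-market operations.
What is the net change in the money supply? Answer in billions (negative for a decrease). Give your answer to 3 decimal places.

-29.424 billion

Before: m₁ = 1 / (0.141 + 0.0474) ≈ 5.307856, MB₁ = 38.9, so M₁ = 5.307856 × 38.9 ≈ 206.4756 billion.
After: m₂ = 1 / (0.141 + 0.11) ≈ 3.984064, MB₂ = 38.9 + 5.54 = 44.44, so M₂ = 3.984064 × 44.44 ≈ 177.0518 billion.
ΔM = M₂ − M₁ = 177.0518 − 206.4756 = -29.4238 billion.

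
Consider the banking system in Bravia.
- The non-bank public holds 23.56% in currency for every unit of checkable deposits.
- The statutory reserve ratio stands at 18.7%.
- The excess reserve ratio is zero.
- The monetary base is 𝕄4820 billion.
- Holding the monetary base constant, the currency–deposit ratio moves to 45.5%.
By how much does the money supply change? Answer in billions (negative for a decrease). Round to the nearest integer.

Initially m₁ = (1 + 0.2356) / (0.187 + 0.2356) ≈ 2.92381, so M₁ = 2.92381 × 4820 = 14092.7642 billion.
After the change m₂ = (1 + 0.455) / (0.187 + 0.455) ≈ 2.26636, so M₂ = 2.26636 × 4820 = 10923.8552 billion.
ΔM = M₂ − M₁ = 10923.8552 − 14092.7642 = -3168.909 billion.

-3169 billion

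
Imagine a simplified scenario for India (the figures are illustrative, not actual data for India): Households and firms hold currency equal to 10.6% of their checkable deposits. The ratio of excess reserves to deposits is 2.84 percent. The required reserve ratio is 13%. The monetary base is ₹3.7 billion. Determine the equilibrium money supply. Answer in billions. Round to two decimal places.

The money multiplier is m = (1 + c) / (rr + e + c) = (1 + 0.106) / (0.13 + 0.0284 + 0.106) ≈ 4.1831.
So M = m × MB = 4.1831 × 3.7 ≈ 15.4775 billion.

₹15.48 billion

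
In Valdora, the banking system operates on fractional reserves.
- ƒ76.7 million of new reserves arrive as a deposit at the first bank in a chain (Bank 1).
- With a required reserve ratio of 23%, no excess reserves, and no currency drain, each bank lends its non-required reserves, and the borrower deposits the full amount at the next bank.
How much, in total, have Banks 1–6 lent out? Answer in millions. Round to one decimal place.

ƒ203.3 million

Bank i lends (1 − rr)^i of the original deposit: Bank 1 lends 76.7·0.7700 = 59.0590, Bank 2 lends 76.7·0.7700² ≈ 45.4754, and so on.
Summing a geometric series: total = 76.7·[0.7700·(1 − 0.7700^6) / (1 − 0.7700)] ≈ 203.2599 million.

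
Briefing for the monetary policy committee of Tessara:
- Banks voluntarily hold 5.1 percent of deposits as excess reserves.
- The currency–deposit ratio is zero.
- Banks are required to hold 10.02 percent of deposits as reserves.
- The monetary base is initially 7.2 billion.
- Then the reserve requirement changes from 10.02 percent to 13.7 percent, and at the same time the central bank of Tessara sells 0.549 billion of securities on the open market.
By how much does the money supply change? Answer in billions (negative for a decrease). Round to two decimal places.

Before: m₁ = 1 / (0.1002 + 0.051) ≈ 6.6138, MB₁ = 7.2, so M₁ = 6.6138 × 7.2 ≈ 47.6194 billion.
After: m₂ = 1 / (0.137 + 0.051) ≈ 5.3191, MB₂ = 7.2 − 0.549 = 6.651, so M₂ = 5.3191 × 6.651 ≈ 35.3773 billion.
ΔM = M₂ − M₁ = 35.3773 − 47.6194 = -12.2421 billion.

-12.24 billion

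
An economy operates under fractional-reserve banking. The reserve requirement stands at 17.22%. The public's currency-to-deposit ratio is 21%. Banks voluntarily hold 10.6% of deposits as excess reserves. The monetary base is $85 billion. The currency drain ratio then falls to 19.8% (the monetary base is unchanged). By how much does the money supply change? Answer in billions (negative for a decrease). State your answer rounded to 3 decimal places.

$3.167 billion

Initially m₁ = (1 + 0.21) / (0.1722 + 0.106 + 0.21) ≈ 2.478492, so M₁ = 2.478492 × 85 ≈ 210.6718 billion.
After the change m₂ = (1 + 0.198) / (0.1722 + 0.106 + 0.198) ≈ 2.515750, so M₂ = 2.515750 × 85 ≈ 213.8388 billion.
ΔM = M₂ − M₁ = 213.8388 − 210.6718 = 3.167 billion.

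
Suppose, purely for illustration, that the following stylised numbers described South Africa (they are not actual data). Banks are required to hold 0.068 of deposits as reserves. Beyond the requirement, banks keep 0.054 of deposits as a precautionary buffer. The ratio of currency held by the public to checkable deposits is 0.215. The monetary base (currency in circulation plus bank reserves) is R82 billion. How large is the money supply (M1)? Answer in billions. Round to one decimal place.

The money multiplier is m = (1 + c) / (rr + e + c) = (1 + 0.215) / (0.068 + 0.054 + 0.215) ≈ 3.6053.
So M = m × MB = 3.6053 × 82 = 295.6346 billion.

R295.6 billion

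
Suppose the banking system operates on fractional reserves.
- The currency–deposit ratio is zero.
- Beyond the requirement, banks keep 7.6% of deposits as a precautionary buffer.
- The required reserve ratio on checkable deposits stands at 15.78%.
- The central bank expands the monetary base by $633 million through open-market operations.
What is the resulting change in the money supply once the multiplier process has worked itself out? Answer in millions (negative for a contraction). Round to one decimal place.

$2707.4 million

The money multiplier is m = 1 / (rr + e) = 1 / (0.1578 + 0.076) ≈ 4.27716.
The purchase adds 633 million of base, so ΔM = m × ΔMB = 4.27716 × (+633) ≈ 2707.4423 million.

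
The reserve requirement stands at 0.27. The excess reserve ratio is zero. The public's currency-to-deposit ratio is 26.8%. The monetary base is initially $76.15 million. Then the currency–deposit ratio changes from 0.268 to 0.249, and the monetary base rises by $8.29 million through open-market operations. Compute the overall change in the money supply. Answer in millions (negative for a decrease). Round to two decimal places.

Before: m₁ = (1 + 0.268) / (0.27 + 0.268) ≈ 2.35688, MB₁ = 76.15, so M₁ = 2.35688 × 76.15 ≈ 179.4764 million.
After: m₂ = (1 + 0.249) / (0.27 + 0.249) ≈ 2.40655, MB₂ = 76.15 + 8.29 = 84.44, so M₂ = 2.40655 × 84.44 ≈ 203.2091 million.
ΔM = M₂ − M₁ = 203.2091 − 179.4764 = 23.7327 million.

$23.73 million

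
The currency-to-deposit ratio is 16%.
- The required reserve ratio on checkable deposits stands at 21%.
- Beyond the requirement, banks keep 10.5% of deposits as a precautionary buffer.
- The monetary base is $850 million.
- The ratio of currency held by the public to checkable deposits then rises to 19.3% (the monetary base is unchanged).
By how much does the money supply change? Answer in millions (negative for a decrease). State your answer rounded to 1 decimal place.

-79.6 million

Initially m₁ = (1 + 0.16) / (0.21 + 0.105 + 0.16) ≈ 2.44211, so M₁ = 2.44211 × 850 = 2075.7935 million.
After the change m₂ = (1 + 0.193) / (0.21 + 0.105 + 0.193) ≈ 2.34843, so M₂ = 2.34843 × 850 = 1996.1655 million.
ΔM = M₂ − M₁ = 1996.1655 − 2075.7935 = -79.628 million.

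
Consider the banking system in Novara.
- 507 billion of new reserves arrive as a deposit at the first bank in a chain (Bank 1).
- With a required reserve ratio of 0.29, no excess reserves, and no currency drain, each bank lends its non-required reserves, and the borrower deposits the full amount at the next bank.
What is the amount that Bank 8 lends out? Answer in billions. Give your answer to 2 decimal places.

32.74 billion

Each bank lends a fraction (1 − rr) = 0.7100 of the deposit it receives, so Bank 8 receives 507·0.7100^7 and lends 507·0.7100^8 ≈ 32.7397 billion.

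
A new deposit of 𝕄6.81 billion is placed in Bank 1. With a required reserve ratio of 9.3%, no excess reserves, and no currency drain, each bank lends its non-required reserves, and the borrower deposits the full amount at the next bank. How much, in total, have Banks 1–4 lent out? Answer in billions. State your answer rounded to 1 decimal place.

Bank i lends (1 − rr)^i of the original deposit: Bank 1 lends 6.81·0.9070 ≈ 6.1767, Bank 2 lends 6.81·0.9070² ≈ 5.6022, and so on.
Summing a geometric series: total = 6.81·[0.9070·(1 − 0.9070^4) / (1 − 0.9070)] ≈ 21.4688 billion.

𝕄21.5 billion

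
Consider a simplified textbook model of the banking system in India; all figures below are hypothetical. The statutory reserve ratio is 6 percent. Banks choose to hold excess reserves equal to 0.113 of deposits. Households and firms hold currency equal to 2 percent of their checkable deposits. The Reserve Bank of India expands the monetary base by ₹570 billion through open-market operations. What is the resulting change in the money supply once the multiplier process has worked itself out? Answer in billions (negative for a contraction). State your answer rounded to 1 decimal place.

₹3012.4 billion

The money multiplier is m = (1 + c) / (rr + e + c) = (1 + 0.02) / (0.06 + 0.113 + 0.02) ≈ 5.28497.
The purchase adds 570 billion of base, so ΔM = m × ΔMB = 5.28497 × (+570) = 3012.4329 billion.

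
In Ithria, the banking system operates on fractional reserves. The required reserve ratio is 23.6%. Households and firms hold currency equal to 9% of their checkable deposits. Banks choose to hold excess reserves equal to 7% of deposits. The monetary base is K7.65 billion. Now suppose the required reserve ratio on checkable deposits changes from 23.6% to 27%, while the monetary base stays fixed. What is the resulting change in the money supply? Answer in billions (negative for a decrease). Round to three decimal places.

Initially m₁ = (1 + 0.09) / (0.236 + 0.07 + 0.09) ≈ 2.75253, so M₁ = 2.75253 × 7.65 ≈ 21.0569 billion.
After the change m₂ = (1 + 0.09) / (0.27 + 0.07 + 0.09) ≈ 2.53488, so M₂ = 2.53488 × 7.65 ≈ 19.3918 billion.
ΔM = M₂ − M₁ = 19.3918 − 21.0569 = -1.6651 billion.

-1.665 billion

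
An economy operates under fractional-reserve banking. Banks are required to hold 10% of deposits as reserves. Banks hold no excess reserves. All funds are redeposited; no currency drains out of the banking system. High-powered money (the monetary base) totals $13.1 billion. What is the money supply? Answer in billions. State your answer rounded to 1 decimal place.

With no currency drain or excess reserves, the money multiplier is m = 1/rr = 1/0.1 = 10.
Money supply M = m × MB = 10 × 13.1 = 131 billion.

$131.0 billion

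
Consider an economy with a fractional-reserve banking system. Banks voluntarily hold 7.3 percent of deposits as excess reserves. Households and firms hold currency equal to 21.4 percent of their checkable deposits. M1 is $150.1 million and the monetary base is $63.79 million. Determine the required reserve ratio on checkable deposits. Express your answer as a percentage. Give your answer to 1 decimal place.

Using m = M/MB = 150.1/63.79 ≈ 2.353033. Since m = (1 + c)/(c + rr + e), the denominator satisfies c + rr + e = (1 + c)/m = (1 + 0.214) / 2.353033 ≈ 0.515930.
With c = 0.214 and e = 0.073, the required reserve ratio on checkable deposits is 0.515930 − 0.214 − 0.073 = 0.22893.

22.9%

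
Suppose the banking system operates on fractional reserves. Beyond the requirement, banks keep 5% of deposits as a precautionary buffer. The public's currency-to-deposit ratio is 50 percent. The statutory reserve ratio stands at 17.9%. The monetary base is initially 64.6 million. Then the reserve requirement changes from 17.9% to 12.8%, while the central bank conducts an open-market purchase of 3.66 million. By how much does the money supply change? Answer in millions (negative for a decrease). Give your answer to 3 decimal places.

Before: m₁ = (1 + 0.5) / (0.179 + 0.05 + 0.5) ≈ 2.057613, MB₁ = 64.6, so M₁ = 2.057613 × 64.6 ≈ 132.9218 million.
After: m₂ = (1 + 0.5) / (0.128 + 0.05 + 0.5) ≈ 2.212389, MB₂ = 64.6 + 3.66 = 68.26, so M₂ = 2.212389 × 68.26 ≈ 151.0177 million.
ΔM = M₂ − M₁ = 151.0177 − 132.9218 = 18.0959 million.

18.096 million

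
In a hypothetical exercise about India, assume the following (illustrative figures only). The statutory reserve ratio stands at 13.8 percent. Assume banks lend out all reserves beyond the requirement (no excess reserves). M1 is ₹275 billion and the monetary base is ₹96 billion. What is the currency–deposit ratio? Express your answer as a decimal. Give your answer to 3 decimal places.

0.324

Using m = M/MB = 275/96 ≈ 2.864583. From m = (1 + c)/(c + rr + e), rearranging gives 1 + c = m·(c + rr + e), so c·(1 − m) = m·(rr + e) − 1.
Hence c = [m·(rr + e) − 1]/(1 − m) = [2.864583 × (0.138 + 0) − 1] / (1 − 2.864583) ≈ 0.324302.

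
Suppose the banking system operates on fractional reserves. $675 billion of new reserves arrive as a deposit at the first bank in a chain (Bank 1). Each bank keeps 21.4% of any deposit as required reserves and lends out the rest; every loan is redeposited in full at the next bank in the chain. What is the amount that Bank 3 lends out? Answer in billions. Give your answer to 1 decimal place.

$327.8 billion

Each bank lends a fraction (1 − rr) = 0.7860 of the deposit it receives, so Bank 3 receives 675·0.7860^2 and lends 675·0.7860^3 ≈ 327.7717 billion.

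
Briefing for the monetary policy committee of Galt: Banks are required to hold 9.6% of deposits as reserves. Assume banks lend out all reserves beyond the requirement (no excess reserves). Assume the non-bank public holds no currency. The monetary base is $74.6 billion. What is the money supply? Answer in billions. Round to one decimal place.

$777.1 billion

With no currency drain or excess reserves, the money multiplier is m = 1/rr = 1/0.096 ≈ 10.4167.
Money supply M = m × MB = 10.4167 × 74.6 ≈ 777.0858 billion.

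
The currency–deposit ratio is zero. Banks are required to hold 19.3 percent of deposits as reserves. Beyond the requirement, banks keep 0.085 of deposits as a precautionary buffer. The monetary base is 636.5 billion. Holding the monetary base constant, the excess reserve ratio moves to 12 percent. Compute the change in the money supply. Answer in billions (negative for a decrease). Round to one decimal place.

-256.0 billion

Initially m₁ = 1 / (0.193 + 0.085) ≈ 3.59712, so M₁ = 3.59712 × 636.5 ≈ 2289.5669 billion.
After the change m₂ = 1 / (0.193 + 0.12) ≈ 3.19489, so M₂ = 3.19489 × 636.5 ≈ 2033.5475 billion.
ΔM = M₂ − M₁ = 2033.5475 − 2289.5669 = -256.0194 billion.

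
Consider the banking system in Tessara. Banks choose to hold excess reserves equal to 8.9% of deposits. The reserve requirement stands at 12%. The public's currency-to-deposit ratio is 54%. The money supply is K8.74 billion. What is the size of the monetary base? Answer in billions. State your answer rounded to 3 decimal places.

The money multiplier is m = (1 + c) / (rr + e + c) = (1 + 0.54) / (0.12 + 0.089 + 0.54) ≈ 2.05607.
MB = M / m = 8.74 / 2.05607 ≈ 4.2508 billion.

K4.251 billion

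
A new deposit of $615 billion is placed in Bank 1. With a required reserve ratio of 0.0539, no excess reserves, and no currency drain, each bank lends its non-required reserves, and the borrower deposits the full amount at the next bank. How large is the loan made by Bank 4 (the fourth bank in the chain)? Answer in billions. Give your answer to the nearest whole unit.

$493 billion

Each bank lends a fraction (1 − rr) = 0.9461 of the deposit it receives, so Bank 4 receives 615·0.9461^3 and lends 615·0.9461^4 ≈ 492.7462 billion.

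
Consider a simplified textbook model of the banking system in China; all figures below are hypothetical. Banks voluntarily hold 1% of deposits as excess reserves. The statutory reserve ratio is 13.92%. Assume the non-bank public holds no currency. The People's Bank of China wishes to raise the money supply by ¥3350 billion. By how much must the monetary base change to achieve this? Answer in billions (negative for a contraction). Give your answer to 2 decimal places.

¥499.82 billion

The money multiplier is m = 1 / (rr + e) = 1 / (0.1392 + 0.01) ≈ 6.7024129.
ΔMB = ΔM / m = (+3350) / 6.7024129 ≈ 499.82 billion.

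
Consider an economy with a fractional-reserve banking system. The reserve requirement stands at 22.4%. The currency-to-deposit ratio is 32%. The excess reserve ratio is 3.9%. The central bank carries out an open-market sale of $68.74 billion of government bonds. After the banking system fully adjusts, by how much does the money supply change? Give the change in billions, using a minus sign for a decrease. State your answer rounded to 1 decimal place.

-155.6 billion

The money multiplier is m = (1 + c) / (rr + e + c) = (1 + 0.32) / (0.224 + 0.039 + 0.32) ≈ 2.2642.
The sale removes 68.74 billion of base, so ΔM = m × ΔMB = 2.2642 × (−68.74) ≈ -155.6411 billion.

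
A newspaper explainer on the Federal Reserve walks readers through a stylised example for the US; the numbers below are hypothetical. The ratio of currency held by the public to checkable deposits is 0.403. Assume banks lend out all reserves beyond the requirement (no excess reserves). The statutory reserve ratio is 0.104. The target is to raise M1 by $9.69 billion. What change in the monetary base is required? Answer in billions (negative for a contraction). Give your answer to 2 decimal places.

The money multiplier is m = (1 + c) / (rr + c) = (1 + 0.403) / (0.104 + 0.403) ≈ 2.7673.
ΔMB = ΔM / m = (+9.69) / 2.7673 ≈ 3.5016 billion.

$3.50 billion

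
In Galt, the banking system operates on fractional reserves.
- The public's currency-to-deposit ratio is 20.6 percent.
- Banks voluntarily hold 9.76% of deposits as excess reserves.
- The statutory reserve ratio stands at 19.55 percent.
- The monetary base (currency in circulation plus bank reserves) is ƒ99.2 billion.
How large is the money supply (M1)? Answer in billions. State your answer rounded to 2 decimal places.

The money multiplier is m = (1 + c) / (rr + e + c) = (1 + 0.206) / (0.1955 + 0.0976 + 0.206) ≈ 2.41635.
So M = m × MB = 2.41635 × 99.2 ≈ 239.7019 billion.

ƒ239.70 billion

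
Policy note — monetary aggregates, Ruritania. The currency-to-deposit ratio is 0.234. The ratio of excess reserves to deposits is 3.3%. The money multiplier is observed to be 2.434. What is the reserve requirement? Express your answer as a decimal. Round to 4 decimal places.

0.2400

Using m = 2.434. Since m = (1 + c)/(c + rr + e), the denominator satisfies c + rr + e = (1 + c)/m = (1 + 0.234) / 2.434 ≈ 0.506984.
With c = 0.234 and e = 0.033, the reserve requirement is 0.506984 − 0.234 − 0.033 = 0.239984.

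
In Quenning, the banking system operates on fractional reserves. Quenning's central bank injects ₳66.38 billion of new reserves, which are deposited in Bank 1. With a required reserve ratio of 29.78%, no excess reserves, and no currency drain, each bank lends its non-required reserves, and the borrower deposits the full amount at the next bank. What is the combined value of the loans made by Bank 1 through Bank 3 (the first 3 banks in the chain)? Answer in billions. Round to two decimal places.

Bank i lends (1 − rr)^i of the original deposit: Bank 1 lends 66.38·0.7022 ≈ 46.6120, Bank 2 lends 66.38·0.7022² ≈ 32.7310, and so on.
Summing a geometric series: total = 66.38·[0.7022·(1 − 0.7022^3) / (1 − 0.7022)] ≈ 102.3267 billion.

₳102.33 billion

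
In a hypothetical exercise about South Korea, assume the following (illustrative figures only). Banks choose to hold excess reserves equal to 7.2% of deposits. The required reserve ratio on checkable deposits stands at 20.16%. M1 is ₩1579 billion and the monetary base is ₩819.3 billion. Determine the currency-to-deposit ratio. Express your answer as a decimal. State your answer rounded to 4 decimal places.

0.5098

Using m = M/MB = 1579/819.3 ≈ 1.927255. From m = (1 + c)/(c + rr + e), rearranging gives 1 + c = m·(c + rr + e), so c·(1 − m) = m·(rr + e) − 1.
Hence c = [m·(rr + e) − 1]/(1 − m) = [1.927255 × (0.2016 + 0.072) − 1] / (1 − 1.927255) ≈ 0.509788.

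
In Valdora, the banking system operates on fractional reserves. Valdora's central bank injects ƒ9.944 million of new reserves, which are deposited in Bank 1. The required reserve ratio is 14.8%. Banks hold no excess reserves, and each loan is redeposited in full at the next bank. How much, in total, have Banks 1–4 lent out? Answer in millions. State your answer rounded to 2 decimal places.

ƒ27.08 million

Bank i lends (1 − rr)^i of the original deposit: Bank 1 lends 9.944·0.8520 ≈ 8.4723, Bank 2 lends 9.944·0.8520² ≈ 7.2184, and so on.
Summing a geometric series: total = 9.944·[0.8520·(1 − 0.8520^4) / (1 − 0.8520)] ≈ 27.0806 million.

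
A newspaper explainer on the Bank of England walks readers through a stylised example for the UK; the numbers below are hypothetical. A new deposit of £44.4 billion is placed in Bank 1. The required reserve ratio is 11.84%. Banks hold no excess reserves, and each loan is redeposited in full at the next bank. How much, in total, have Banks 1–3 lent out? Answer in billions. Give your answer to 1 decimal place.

Bank i lends (1 − rr)^i of the original deposit: Bank 1 lends 44.4·0.8816 ≈ 39.1430, Bank 2 lends 44.4·0.8816² ≈ 34.5085, and so on.
Summing a geometric series: total = 44.4·[0.8816·(1 − 0.8816^3) / (1 − 0.8816)] ≈ 104.0742 billion.

£104.1 billion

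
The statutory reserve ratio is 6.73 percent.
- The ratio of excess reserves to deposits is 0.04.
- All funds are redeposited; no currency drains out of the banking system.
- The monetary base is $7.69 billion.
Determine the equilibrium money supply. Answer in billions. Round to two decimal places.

$71.67 billion

The money multiplier is m = 1 / (rr + e) = 1 / (0.0673 + 0.04) ≈ 9.3197.
So M = m × MB = 9.3197 × 7.69 ≈ 71.6685 billion.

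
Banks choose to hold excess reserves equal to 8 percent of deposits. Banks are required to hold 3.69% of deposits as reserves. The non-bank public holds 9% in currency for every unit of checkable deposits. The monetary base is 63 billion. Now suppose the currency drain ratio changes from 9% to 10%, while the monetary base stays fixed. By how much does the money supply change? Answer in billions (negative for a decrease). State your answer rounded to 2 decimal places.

-12.40 billion

Initially m₁ = (1 + 0.09) / (0.0369 + 0.08 + 0.09) ≈ 5.26825, so M₁ = 5.26825 × 63 ≈ 331.8997 billion.
After the change m₂ = (1 + 0.1) / (0.0369 + 0.08 + 0.1) ≈ 5.07146, so M₂ = 5.07146 × 63 ≈ 319.502 billion.
ΔM = M₂ − M₁ = 319.502 − 331.8997 = -12.3977 billion.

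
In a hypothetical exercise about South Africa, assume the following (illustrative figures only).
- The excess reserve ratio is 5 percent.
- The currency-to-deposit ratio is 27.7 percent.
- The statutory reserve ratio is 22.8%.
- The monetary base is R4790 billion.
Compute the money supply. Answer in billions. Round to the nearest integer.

The money multiplier is m = (1 + c) / (rr + e + c) = (1 + 0.277) / (0.228 + 0.05 + 0.277) ≈ 2.30090.
So M = m × MB = 2.30090 × 4790 = 11021.311 billion.

R11021 billion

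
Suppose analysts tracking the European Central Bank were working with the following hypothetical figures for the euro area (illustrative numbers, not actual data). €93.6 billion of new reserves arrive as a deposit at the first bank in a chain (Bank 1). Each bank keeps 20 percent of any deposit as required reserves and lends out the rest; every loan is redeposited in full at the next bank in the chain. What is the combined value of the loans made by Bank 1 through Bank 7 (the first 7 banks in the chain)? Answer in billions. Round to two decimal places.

Bank i lends (1 − rr)^i of the original deposit: Bank 1 lends 93.6·0.8000 = 74.8800, Bank 2 lends 93.6·0.8000² = 59.9040, and so on.
Summing a geometric series: total = 93.6·[0.8000·(1 − 0.8000^7) / (1 − 0.8000)] ≈ 295.8826 billion.

€295.88 billion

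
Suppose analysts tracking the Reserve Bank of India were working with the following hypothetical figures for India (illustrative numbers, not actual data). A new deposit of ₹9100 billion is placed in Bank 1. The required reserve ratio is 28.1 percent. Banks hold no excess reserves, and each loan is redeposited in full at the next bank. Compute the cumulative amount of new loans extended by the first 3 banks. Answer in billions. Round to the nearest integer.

₹14630 billion

Bank i lends (1 − rr)^i of the original deposit: Bank 1 lends 9100·0.7190 = 6542.9000, Bank 2 lends 9100·0.7190² = 4704.3451, and so on.
Summing a geometric series: total = 9100·[0.7190·(1 − 0.7190^3) / (1 − 0.7190)] ≈ 14629.6692 billion.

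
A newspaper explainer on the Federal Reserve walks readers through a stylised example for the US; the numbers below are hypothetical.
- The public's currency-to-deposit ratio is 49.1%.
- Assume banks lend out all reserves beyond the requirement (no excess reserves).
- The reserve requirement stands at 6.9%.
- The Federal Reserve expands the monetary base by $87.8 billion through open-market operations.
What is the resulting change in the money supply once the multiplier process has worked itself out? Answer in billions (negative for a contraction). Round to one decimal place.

The money multiplier is m = (1 + c) / (rr + c) = (1 + 0.491) / (0.069 + 0.491) = 2.6625.
The purchase adds 87.8 billion of base, so ΔM = m × ΔMB = 2.6625 × (+87.8) = 233.7675 billion.

$233.8 billion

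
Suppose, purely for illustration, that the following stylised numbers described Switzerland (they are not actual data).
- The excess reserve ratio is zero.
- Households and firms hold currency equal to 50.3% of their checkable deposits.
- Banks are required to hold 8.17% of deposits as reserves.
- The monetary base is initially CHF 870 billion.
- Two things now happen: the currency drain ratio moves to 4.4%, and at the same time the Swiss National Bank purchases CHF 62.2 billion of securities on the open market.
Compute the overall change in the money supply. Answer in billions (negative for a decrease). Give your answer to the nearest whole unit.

CHF 5506 billion

Before: m₁ = (1 + 0.503) / (0.0817 + 0.503) ≈ 2.5705, MB₁ = 870, so M₁ = 2.5705 × 870 = 2236.335 billion.
After: m₂ = (1 + 0.044) / (0.0817 + 0.044) ≈ 8.3055, MB₂ = 870 + 62.2 = 932.2, so M₂ = 8.3055 × 932.2 = 7742.3871 billion.
ΔM = M₂ − M₁ = 7742.3871 − 2236.335 = 5506.0521 billion.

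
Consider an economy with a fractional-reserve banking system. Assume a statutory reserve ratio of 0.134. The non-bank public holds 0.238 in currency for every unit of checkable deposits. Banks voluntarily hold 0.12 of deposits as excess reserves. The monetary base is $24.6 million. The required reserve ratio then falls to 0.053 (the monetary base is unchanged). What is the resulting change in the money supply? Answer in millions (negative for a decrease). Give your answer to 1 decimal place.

Initially m₁ = (1 + 0.238) / (0.134 + 0.12 + 0.238) ≈ 2.5163, so M₁ = 2.5163 × 24.6 ≈ 61.901 million.
After the change m₂ = (1 + 0.238) / (0.053 + 0.12 + 0.238) ≈ 3.0122, so M₂ = 3.0122 × 24.6 ≈ 74.1001 million.
ΔM = M₂ − M₁ = 74.1001 − 61.901 = 12.1991 million.

$12.2 million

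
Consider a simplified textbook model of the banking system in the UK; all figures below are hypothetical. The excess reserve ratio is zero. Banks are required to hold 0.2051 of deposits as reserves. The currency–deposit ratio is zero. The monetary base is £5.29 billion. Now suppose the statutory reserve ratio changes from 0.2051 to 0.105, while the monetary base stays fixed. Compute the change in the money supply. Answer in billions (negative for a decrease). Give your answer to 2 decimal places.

Initially m₁ = 1 / (0.2051) ≈ 4.8757, so M₁ = 4.8757 × 5.29 ≈ 25.7925 billion.
After the change m₂ = 1 / (0.105) ≈ 9.5238, so M₂ = 9.5238 × 5.29 ≈ 50.3809 billion.
ΔM = M₂ − M₁ = 50.3809 − 25.7925 = 24.5884 billion.

£24.59 billion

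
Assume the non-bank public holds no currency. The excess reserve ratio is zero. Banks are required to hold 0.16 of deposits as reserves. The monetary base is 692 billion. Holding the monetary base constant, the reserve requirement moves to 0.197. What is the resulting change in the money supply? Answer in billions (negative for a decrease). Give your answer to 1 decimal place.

Initially m₁ = 1 / (0.16) = 6.25, so M₁ = 6.25 × 692 = 4325 billion.
After the change m₂ = 1 / (0.197) ≈ 5.07614, so M₂ = 5.07614 × 692 ≈ 3512.6889 billion.
ΔM = M₂ − M₁ = 3512.6889 − 4325 = -812.3111 billion.

-812.3 billion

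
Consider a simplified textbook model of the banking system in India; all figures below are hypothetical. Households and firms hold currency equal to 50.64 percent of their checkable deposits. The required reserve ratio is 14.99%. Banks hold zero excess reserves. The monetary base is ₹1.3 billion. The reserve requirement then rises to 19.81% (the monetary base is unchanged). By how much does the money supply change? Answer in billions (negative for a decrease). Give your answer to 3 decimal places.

Initially m₁ = (1 + 0.5064) / (0.1499 + 0.5064) ≈ 2.29529, so M₁ = 2.29529 × 1.3 ≈ 2.9839 billion.
After the change m₂ = (1 + 0.5064) / (0.1981 + 0.5064) ≈ 2.13825, so M₂ = 2.13825 × 1.3 ≈ 2.7797 billion.
ΔM = M₂ − M₁ = 2.7797 − 2.9839 = -0.2042 billion.

-0.204 billion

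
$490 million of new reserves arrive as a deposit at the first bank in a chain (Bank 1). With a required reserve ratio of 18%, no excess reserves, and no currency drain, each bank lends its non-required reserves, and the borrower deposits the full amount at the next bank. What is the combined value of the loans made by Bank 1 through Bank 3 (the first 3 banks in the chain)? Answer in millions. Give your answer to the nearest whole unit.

$1001 million

Bank i lends (1 − rr)^i of the original deposit: Bank 1 lends 490·0.8200 = 401.8000, Bank 2 lends 490·0.8200² = 329.4760, and so on.
Summing a geometric series: total = 490·[0.8200·(1 − 0.8200^3) / (1 − 0.8200)] ≈ 1001.4463 million.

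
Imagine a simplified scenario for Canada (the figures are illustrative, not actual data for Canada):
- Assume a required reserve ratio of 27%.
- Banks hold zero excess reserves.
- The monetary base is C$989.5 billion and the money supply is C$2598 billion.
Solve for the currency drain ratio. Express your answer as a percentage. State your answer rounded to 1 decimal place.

Using m = M/MB = 2598/989.5 ≈ 2.625568. From m = (1 + c)/(c + rr + e), rearranging gives 1 + c = m·(c + rr + e), so c·(1 − m) = m·(rr + e) − 1.
Hence c = [m·(rr + e) − 1]/(1 − m) = [2.625568 × (0.27 + 0) − 1] / (1 − 2.625568) ≈ 0.179074.

17.9%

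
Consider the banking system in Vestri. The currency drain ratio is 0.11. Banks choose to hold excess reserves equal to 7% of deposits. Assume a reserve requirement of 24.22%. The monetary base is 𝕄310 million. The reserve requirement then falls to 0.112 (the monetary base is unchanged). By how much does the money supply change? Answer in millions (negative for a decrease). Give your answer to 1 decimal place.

Initially m₁ = (1 + 0.11) / (0.2422 + 0.07 + 0.11) ≈ 2.62909, so M₁ = 2.62909 × 310 = 815.0179 million.
After the change m₂ = (1 + 0.11) / (0.112 + 0.07 + 0.11) ≈ 3.80137, so M₂ = 3.80137 × 310 = 1178.4247 million.
ΔM = M₂ − M₁ = 1178.4247 − 815.0179 = 363.4068 million.

𝕄363.4 million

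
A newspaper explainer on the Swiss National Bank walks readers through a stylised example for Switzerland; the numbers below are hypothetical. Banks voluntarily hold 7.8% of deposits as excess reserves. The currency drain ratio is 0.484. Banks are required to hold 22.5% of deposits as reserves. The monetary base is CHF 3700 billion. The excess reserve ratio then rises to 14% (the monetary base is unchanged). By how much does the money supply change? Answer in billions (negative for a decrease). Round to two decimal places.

Initially m₁ = (1 + 0.484) / (0.225 + 0.078 + 0.484) ≈ 1.8856417, so M₁ = 1.8856417 × 3700 ≈ 6976.8743 billion.
After the change m₂ = (1 + 0.484) / (0.225 + 0.14 + 0.484) ≈ 1.7479388, so M₂ = 1.7479388 × 3700 ≈ 6467.3736 billion.
ΔM = M₂ − M₁ = 6467.3736 − 6976.8743 = -509.5007 billion.

-509.50 billion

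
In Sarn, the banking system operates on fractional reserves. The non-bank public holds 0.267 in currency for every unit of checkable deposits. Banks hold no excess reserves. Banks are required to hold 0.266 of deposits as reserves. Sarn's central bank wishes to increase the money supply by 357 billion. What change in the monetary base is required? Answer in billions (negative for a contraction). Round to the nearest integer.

150 billion

The money multiplier is m = (1 + c) / (rr + c) = (1 + 0.267) / (0.266 + 0.267) ≈ 2.3771.
ΔMB = ΔM / m = (+357) / 2.3771 ≈ 150.183 billion.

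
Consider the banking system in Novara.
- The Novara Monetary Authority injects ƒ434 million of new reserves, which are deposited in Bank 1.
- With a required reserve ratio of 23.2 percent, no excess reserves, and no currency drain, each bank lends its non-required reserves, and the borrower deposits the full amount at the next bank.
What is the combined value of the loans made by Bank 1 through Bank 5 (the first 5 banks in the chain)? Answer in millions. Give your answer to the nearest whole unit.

ƒ1053 million

Bank i lends (1 − rr)^i of the original deposit: Bank 1 lends 434·0.7680 = 333.3120, Bank 2 lends 434·0.7680² ≈ 255.9836, and so on.
Summing a geometric series: total = 434·[0.7680·(1 − 0.7680^5) / (1 − 0.7680)] ≈ 1052.8330 million.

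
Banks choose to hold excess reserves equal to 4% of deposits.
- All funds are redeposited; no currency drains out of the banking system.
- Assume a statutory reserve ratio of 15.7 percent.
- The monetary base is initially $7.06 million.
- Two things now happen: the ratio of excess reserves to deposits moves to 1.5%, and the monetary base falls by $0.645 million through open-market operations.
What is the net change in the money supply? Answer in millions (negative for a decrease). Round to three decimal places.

$1.459 million

Before: m₁ = 1 / (0.157 + 0.04) ≈ 5.07614, MB₁ = 7.06, so M₁ = 5.07614 × 7.06 ≈ 35.8375 million.
After: m₂ = 1 / (0.157 + 0.015) ≈ 5.81395, MB₂ = 7.06 − 0.645 = 6.415, so M₂ = 5.81395 × 6.415 ≈ 37.2965 million.
ΔM = M₂ − M₁ = 37.2965 − 35.8375 = 1.459 million.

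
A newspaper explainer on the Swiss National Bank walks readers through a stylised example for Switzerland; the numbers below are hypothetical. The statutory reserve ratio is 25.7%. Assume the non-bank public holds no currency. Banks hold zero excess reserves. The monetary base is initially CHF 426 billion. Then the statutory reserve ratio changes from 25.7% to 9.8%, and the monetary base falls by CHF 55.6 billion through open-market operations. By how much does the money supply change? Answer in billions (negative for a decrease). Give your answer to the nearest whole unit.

Before: m₁ = 1 / (0.257) ≈ 3.8911, MB₁ = 426, so M₁ = 3.8911 × 426 = 1657.6086 billion.
After: m₂ = 1 / (0.098) ≈ 10.2041, MB₂ = 426 − 55.6 = 370.4, so M₂ = 10.2041 × 370.4 ≈ 3779.5986 billion.
ΔM = M₂ − M₁ = 3779.5986 − 1657.6086 = 2121.99 billion.

CHF 2122 billion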